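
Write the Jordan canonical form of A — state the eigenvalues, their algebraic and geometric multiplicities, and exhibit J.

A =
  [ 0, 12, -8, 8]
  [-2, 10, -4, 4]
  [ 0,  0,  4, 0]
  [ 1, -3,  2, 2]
J_2(4) ⊕ J_1(4) ⊕ J_1(4)

The characteristic polynomial is
  det(x·I − A) = x^4 - 16*x^3 + 96*x^2 - 256*x + 256 = (x - 4)^4

Eigenvalues and multiplicities (the geometric multiplicity of λ is n − rank(A − λI), which equals the number of Jordan blocks for λ):
  λ = 4: algebraic multiplicity = 4, geometric multiplicity = 3

Determining the block sizes for each eigenvalue:
  λ = 4: 3 blocks summing to 4 forces exactly one block of size 2 and the rest size 1 → block sizes [2, 1, 1]

Assembling the blocks gives a Jordan form
J =
  [4, 1, 0, 0]
  [0, 4, 0, 0]
  [0, 0, 4, 0]
  [0, 0, 0, 4]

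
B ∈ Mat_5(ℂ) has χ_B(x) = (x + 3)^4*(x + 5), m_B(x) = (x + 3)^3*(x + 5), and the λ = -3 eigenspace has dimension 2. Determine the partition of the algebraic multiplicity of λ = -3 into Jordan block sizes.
Block sizes for λ = -3: [3, 1]

Step 1 — from the characteristic polynomial, algebraic multiplicity of λ = -3 is 4. From dim ker(B − (-3)·I) = 2, there are exactly 2 Jordan blocks for λ = -3.
Step 2 — from the minimal polynomial, the factor (x + 3)^3 tells us the largest block for λ = -3 has size 3.
Step 3 — with total size 4, 2 blocks, and largest block 3, the block sizes (in nonincreasing order) are [3, 1].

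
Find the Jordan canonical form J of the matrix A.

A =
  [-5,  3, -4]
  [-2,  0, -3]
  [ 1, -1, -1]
J_3(-2)

The characteristic polynomial is
  det(x·I − A) = x^3 + 6*x^2 + 12*x + 8 = (x + 2)^3

Eigenvalues and multiplicities (the geometric multiplicity of λ is n − rank(A − λI), which equals the number of Jordan blocks for λ):
  λ = -2: algebraic multiplicity = 3, geometric multiplicity = 1

Determining the block sizes for each eigenvalue:
  λ = -2: one block (gm = 1), so the single block has size am = 3 → block sizes [3]

Assembling the blocks gives a Jordan form
J =
  [-2,  1,  0]
  [ 0, -2,  1]
  [ 0,  0, -2]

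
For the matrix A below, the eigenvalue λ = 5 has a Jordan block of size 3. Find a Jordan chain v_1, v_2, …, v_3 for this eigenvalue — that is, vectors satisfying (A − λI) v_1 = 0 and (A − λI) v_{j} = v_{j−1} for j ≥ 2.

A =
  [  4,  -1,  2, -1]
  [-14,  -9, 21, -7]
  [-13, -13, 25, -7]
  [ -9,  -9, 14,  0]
A Jordan chain for λ = 5 of length 3:
v_1 = (-2, 0, -2, -2)ᵀ
v_2 = (-1, -14, -13, -9)ᵀ
v_3 = (1, 0, 0, 0)ᵀ

Let N = A − (5)·I. We want v_3 with N^3 v_3 = 0 but N^2 v_3 ≠ 0; then v_{j-1} := N · v_j for j = 3, …, 2.

Pick v_3 = (1, 0, 0, 0)ᵀ.
Then v_2 = N · v_3 = (-1, -14, -13, -9)ᵀ.
Then v_1 = N · v_2 = (-2, 0, -2, -2)ᵀ.

Sanity check: (A − (5)·I) v_1 = (0, 0, 0, 0)ᵀ = 0. ✓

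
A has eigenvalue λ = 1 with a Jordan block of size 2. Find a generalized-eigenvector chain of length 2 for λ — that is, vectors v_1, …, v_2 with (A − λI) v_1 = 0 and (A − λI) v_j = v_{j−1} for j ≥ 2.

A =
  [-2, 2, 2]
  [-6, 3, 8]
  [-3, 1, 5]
A Jordan chain for λ = 1 of length 2:
v_1 = (2, 2, 1)ᵀ
v_2 = (0, 1, 0)ᵀ

Let N = A − (1)·I. We want v_2 with N^2 v_2 = 0 but N^1 v_2 ≠ 0; then v_{j-1} := N · v_j for j = 2, …, 2.

Pick v_2 = (0, 1, 0)ᵀ.
Then v_1 = N · v_2 = (2, 2, 1)ᵀ.

Sanity check: (A − (1)·I) v_1 = (0, 0, 0)ᵀ = 0. ✓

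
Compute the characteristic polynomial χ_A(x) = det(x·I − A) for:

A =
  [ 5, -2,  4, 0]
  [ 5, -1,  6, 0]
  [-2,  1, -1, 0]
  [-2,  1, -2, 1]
x^4 - 4*x^3 + 6*x^2 - 4*x + 1

Expanding det(x·I − A) (e.g. by cofactor expansion or by noting that A is similar to its Jordan form J, which has the same characteristic polynomial as A) gives
  χ_A(x) = x^4 - 4*x^3 + 6*x^2 - 4*x + 1
which factors as (x - 1)^4. The eigenvalues (with algebraic multiplicities) are λ = 1 with multiplicity 4.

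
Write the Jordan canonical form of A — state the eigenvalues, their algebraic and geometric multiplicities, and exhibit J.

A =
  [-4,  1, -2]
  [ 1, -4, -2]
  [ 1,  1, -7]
J_2(-5) ⊕ J_1(-5)

The characteristic polynomial is
  det(x·I − A) = x^3 + 15*x^2 + 75*x + 125 = (x + 5)^3

Eigenvalues and multiplicities (the geometric multiplicity of λ is n − rank(A − λI), which equals the number of Jordan blocks for λ):
  λ = -5: algebraic multiplicity = 3, geometric multiplicity = 2

Determining the block sizes for each eigenvalue:
  λ = -5: 2 blocks summing to 3 forces exactly one block of size 2 and the rest size 1 → block sizes [2, 1]

Assembling the blocks gives a Jordan form
J =
  [-5,  1,  0]
  [ 0, -5,  0]
  [ 0,  0, -5]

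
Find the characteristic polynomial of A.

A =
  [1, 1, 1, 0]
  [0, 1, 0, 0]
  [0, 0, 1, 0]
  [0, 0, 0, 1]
x^4 - 4*x^3 + 6*x^2 - 4*x + 1

Expanding det(x·I − A) (e.g. by cofactor expansion or by noting that A is similar to its Jordan form J, which has the same characteristic polynomial as A) gives
  χ_A(x) = x^4 - 4*x^3 + 6*x^2 - 4*x + 1
which factors as (x - 1)^4. The eigenvalues (with algebraic multiplicities) are λ = 1 with multiplicity 4.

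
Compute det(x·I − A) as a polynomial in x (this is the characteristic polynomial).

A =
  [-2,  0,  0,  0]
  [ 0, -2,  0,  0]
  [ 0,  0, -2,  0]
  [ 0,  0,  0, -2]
x^4 + 8*x^3 + 24*x^2 + 32*x + 16

Expanding det(x·I − A) (e.g. by cofactor expansion or by noting that A is similar to its Jordan form J, which has the same characteristic polynomial as A) gives
  χ_A(x) = x^4 + 8*x^3 + 24*x^2 + 32*x + 16
which factors as (x + 2)^4. The eigenvalues (with algebraic multiplicities) are λ = -2 with multiplicity 4.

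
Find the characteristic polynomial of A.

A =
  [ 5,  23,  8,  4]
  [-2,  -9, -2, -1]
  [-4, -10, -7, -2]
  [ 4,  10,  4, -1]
x^4 + 12*x^3 + 54*x^2 + 108*x + 81

Expanding det(x·I − A) (e.g. by cofactor expansion or by noting that A is similar to its Jordan form J, which has the same characteristic polynomial as A) gives
  χ_A(x) = x^4 + 12*x^3 + 54*x^2 + 108*x + 81
which factors as (x + 3)^4. The eigenvalues (with algebraic multiplicities) are λ = -3 with multiplicity 4.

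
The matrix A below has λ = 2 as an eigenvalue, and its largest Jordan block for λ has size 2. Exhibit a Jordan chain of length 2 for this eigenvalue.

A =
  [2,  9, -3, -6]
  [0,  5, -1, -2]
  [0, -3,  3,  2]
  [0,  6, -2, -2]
A Jordan chain for λ = 2 of length 2:
v_1 = (9, 3, -3, 6)ᵀ
v_2 = (0, 1, 0, 0)ᵀ

Let N = A − (2)·I. We want v_2 with N^2 v_2 = 0 but N^1 v_2 ≠ 0; then v_{j-1} := N · v_j for j = 2, …, 2.

Pick v_2 = (0, 1, 0, 0)ᵀ.
Then v_1 = N · v_2 = (9, 3, -3, 6)ᵀ.

Sanity check: (A − (2)·I) v_1 = (0, 0, 0, 0)ᵀ = 0. ✓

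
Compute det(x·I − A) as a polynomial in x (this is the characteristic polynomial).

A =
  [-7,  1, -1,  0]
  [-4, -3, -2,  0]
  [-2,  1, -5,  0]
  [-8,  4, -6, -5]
x^4 + 20*x^3 + 150*x^2 + 500*x + 625

Expanding det(x·I − A) (e.g. by cofactor expansion or by noting that A is similar to its Jordan form J, which has the same characteristic polynomial as A) gives
  χ_A(x) = x^4 + 20*x^3 + 150*x^2 + 500*x + 625
which factors as (x + 5)^4. The eigenvalues (with algebraic multiplicities) are λ = -5 with multiplicity 4.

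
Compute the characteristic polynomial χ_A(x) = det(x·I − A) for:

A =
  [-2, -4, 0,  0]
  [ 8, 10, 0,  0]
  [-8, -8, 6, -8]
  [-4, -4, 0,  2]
x^4 - 16*x^3 + 88*x^2 - 192*x + 144

Expanding det(x·I − A) (e.g. by cofactor expansion or by noting that A is similar to its Jordan form J, which has the same characteristic polynomial as A) gives
  χ_A(x) = x^4 - 16*x^3 + 88*x^2 - 192*x + 144
which factors as (x - 6)^2*(x - 2)^2. The eigenvalues (with algebraic multiplicities) are λ = 2 with multiplicity 2, λ = 6 with multiplicity 2.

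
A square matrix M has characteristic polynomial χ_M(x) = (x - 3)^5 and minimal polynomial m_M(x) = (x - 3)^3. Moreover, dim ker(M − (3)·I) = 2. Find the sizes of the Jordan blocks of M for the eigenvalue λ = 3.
Block sizes for λ = 3: [3, 2]

Step 1 — from the characteristic polynomial, algebraic multiplicity of λ = 3 is 5. From dim ker(M − (3)·I) = 2, there are exactly 2 Jordan blocks for λ = 3.
Step 2 — from the minimal polynomial, the factor (x − 3)^3 tells us the largest block for λ = 3 has size 3.
Step 3 — with total size 5, 2 blocks, and largest block 3, the block sizes (in nonincreasing order) are [3, 2].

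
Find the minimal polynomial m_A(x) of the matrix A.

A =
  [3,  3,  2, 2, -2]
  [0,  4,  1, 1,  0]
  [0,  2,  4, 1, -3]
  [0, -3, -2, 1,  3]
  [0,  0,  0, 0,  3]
x^3 - 9*x^2 + 27*x - 27

The characteristic polynomial is χ_A(x) = (x - 3)^5, so the eigenvalues are known. The minimal polynomial is
  m_A(x) = Π_λ (x − λ)^{k_λ}
where k_λ is the size of the *largest* Jordan block for λ (equivalently, the smallest k with (A − λI)^k v = 0 for every generalised eigenvector v of λ).

  λ = 3: largest Jordan block has size 3, contributing (x − 3)^3

So m_A(x) = (x - 3)^3 = x^3 - 9*x^2 + 27*x - 27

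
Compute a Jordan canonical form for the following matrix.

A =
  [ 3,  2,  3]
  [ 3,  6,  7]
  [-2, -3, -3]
J_3(2)

The characteristic polynomial is
  det(x·I − A) = x^3 - 6*x^2 + 12*x - 8 = (x - 2)^3

Eigenvalues and multiplicities (the geometric multiplicity of λ is n − rank(A − λI), which equals the number of Jordan blocks for λ):
  λ = 2: algebraic multiplicity = 3, geometric multiplicity = 1

Determining the block sizes for each eigenvalue:
  λ = 2: one block (gm = 1), so the single block has size am = 3 → block sizes [3]

Assembling the blocks gives a Jordan form
J =
  [2, 1, 0]
  [0, 2, 1]
  [0, 0, 2]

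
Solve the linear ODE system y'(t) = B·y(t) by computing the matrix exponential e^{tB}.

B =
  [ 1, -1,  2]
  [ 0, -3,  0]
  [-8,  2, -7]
e^{tB} =
  [4*t*exp(-3*t) + exp(-3*t), -t*exp(-3*t), 2*t*exp(-3*t)]
  [0, exp(-3*t), 0]
  [-8*t*exp(-3*t), 2*t*exp(-3*t), -4*t*exp(-3*t) + exp(-3*t)]

Strategy: write B = P · J · P⁻¹ where J is a Jordan canonical form, so e^{tB} = P · e^{tJ} · P⁻¹, and e^{tJ} can be computed block-by-block.

B has Jordan form
J =
  [-3,  1,  0]
  [ 0, -3,  0]
  [ 0,  0, -3]
(up to reordering of blocks).

Per-block formulas:
  For a 2×2 Jordan block J_2(-3): exp(t · J_2(-3)) = e^(-3t)·(I + t·N), where N is the 2×2 nilpotent shift.
  For a 1×1 block at λ = -3: exp(t · [-3]) = [e^(-3t)].

After assembling e^{tJ} and conjugating by P, we get:

e^{tB} =
  [4*t*exp(-3*t) + exp(-3*t), -t*exp(-3*t), 2*t*exp(-3*t)]
  [0, exp(-3*t), 0]
  [-8*t*exp(-3*t), 2*t*exp(-3*t), -4*t*exp(-3*t) + exp(-3*t)]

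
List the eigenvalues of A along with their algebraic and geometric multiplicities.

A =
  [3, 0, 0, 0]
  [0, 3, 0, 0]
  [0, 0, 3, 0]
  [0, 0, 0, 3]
λ = 3: alg = 4, geom = 4

Step 1 — factor the characteristic polynomial to read off the algebraic multiplicities:
  χ_A(x) = (x - 3)^4

Step 2 — compute geometric multiplicities via the rank-nullity identity g(λ) = n − rank(A − λI):
  rank(A − (3)·I) = 0, so dim ker(A − (3)·I) = n − 0 = 4

Summary:
  λ = 3: algebraic multiplicity = 4, geometric multiplicity = 4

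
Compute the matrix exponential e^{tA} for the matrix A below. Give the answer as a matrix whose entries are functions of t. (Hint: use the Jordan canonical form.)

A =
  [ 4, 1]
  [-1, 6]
e^{tA} =
  [-t*exp(5*t) + exp(5*t), t*exp(5*t)]
  [-t*exp(5*t), t*exp(5*t) + exp(5*t)]

Strategy: write A = P · J · P⁻¹ where J is a Jordan canonical form, so e^{tA} = P · e^{tJ} · P⁻¹, and e^{tJ} can be computed block-by-block.

A has Jordan form
J =
  [5, 1]
  [0, 5]
(up to reordering of blocks).

Per-block formulas:
  For a 2×2 Jordan block J_2(5): exp(t · J_2(5)) = e^(5t)·(I + t·N), where N is the 2×2 nilpotent shift.

After assembling e^{tJ} and conjugating by P, we get:

e^{tA} =
  [-t*exp(5*t) + exp(5*t), t*exp(5*t)]
  [-t*exp(5*t), t*exp(5*t) + exp(5*t)]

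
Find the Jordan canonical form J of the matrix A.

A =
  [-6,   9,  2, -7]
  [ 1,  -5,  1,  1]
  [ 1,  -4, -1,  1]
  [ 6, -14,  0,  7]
J_3(-2) ⊕ J_1(1)

The characteristic polynomial is
  det(x·I − A) = x^4 + 5*x^3 + 6*x^2 - 4*x - 8 = (x - 1)*(x + 2)^3

Eigenvalues and multiplicities (the geometric multiplicity of λ is n − rank(A − λI), which equals the number of Jordan blocks for λ):
  λ = -2: algebraic multiplicity = 3, geometric multiplicity = 1
  λ = 1: algebraic multiplicity = 1, geometric multiplicity = 1

Determining the block sizes for each eigenvalue:
  λ = -2: one block (gm = 1), so the single block has size am = 3 → block sizes [3]
  λ = 1: one block (gm = 1), so the single block has size am = 1 → block sizes [1]

Assembling the blocks gives a Jordan form
J =
  [-2,  1,  0, 0]
  [ 0, -2,  1, 0]
  [ 0,  0, -2, 0]
  [ 0,  0,  0, 1]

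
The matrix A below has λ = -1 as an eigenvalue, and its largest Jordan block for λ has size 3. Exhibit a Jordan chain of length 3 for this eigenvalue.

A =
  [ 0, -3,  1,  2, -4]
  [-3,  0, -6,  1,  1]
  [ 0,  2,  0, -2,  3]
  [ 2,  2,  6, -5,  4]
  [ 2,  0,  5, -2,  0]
A Jordan chain for λ = -1 of length 3:
v_1 = (6, -2, -4, -4, 0)ᵀ
v_2 = (1, -3, 0, 2, 2)ᵀ
v_3 = (1, 0, 0, 0, 0)ᵀ

Let N = A − (-1)·I. We want v_3 with N^3 v_3 = 0 but N^2 v_3 ≠ 0; then v_{j-1} := N · v_j for j = 3, …, 2.

Pick v_3 = (1, 0, 0, 0, 0)ᵀ.
Then v_2 = N · v_3 = (1, -3, 0, 2, 2)ᵀ.
Then v_1 = N · v_2 = (6, -2, -4, -4, 0)ᵀ.

Sanity check: (A − (-1)·I) v_1 = (0, 0, 0, 0, 0)ᵀ = 0. ✓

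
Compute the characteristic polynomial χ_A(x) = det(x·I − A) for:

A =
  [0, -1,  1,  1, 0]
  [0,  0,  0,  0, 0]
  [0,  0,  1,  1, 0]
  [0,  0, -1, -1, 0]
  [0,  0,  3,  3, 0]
x^5

Expanding det(x·I − A) (e.g. by cofactor expansion or by noting that A is similar to its Jordan form J, which has the same characteristic polynomial as A) gives
  χ_A(x) = x^5
which factors as x^5. The eigenvalues (with algebraic multiplicities) are λ = 0 with multiplicity 5.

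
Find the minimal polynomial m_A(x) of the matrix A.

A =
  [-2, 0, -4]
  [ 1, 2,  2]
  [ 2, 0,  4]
x^3 - 4*x^2 + 4*x

The characteristic polynomial is χ_A(x) = x*(x - 2)^2, so the eigenvalues are known. The minimal polynomial is
  m_A(x) = Π_λ (x − λ)^{k_λ}
where k_λ is the size of the *largest* Jordan block for λ (equivalently, the smallest k with (A − λI)^k v = 0 for every generalised eigenvector v of λ).

  λ = 0: largest Jordan block has size 1, contributing (x − 0)
  λ = 2: largest Jordan block has size 2, contributing (x − 2)^2

So m_A(x) = x*(x - 2)^2 = x^3 - 4*x^2 + 4*x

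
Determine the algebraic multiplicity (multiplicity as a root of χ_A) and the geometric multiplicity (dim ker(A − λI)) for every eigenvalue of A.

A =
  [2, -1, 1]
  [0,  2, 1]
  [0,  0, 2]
λ = 2: alg = 3, geom = 1

Step 1 — factor the characteristic polynomial to read off the algebraic multiplicities:
  χ_A(x) = (x - 2)^3

Step 2 — compute geometric multiplicities via the rank-nullity identity g(λ) = n − rank(A − λI):
  rank(A − (2)·I) = 2, so dim ker(A − (2)·I) = n − 2 = 1

Summary:
  λ = 2: algebraic multiplicity = 3, geometric multiplicity = 1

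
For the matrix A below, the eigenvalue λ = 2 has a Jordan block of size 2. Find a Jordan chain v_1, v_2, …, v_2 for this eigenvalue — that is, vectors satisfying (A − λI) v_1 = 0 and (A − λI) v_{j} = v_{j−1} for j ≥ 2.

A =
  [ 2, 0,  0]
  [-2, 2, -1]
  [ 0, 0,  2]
A Jordan chain for λ = 2 of length 2:
v_1 = (0, -2, 0)ᵀ
v_2 = (1, 0, 0)ᵀ

Let N = A − (2)·I. We want v_2 with N^2 v_2 = 0 but N^1 v_2 ≠ 0; then v_{j-1} := N · v_j for j = 2, …, 2.

Pick v_2 = (1, 0, 0)ᵀ.
Then v_1 = N · v_2 = (0, -2, 0)ᵀ.

Sanity check: (A − (2)·I) v_1 = (0, 0, 0)ᵀ = 0. ✓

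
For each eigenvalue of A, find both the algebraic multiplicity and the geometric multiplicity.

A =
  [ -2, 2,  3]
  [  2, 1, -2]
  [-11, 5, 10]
λ = 3: alg = 3, geom = 1

Step 1 — factor the characteristic polynomial to read off the algebraic multiplicities:
  χ_A(x) = (x - 3)^3

Step 2 — compute geometric multiplicities via the rank-nullity identity g(λ) = n − rank(A − λI):
  rank(A − (3)·I) = 2, so dim ker(A − (3)·I) = n − 2 = 1

Summary:
  λ = 3: algebraic multiplicity = 3, geometric multiplicity = 1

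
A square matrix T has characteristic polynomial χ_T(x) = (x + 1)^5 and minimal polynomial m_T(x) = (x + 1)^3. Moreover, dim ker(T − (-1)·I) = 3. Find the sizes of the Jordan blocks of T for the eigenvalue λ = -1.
Block sizes for λ = -1: [3, 1, 1]

Step 1 — from the characteristic polynomial, algebraic multiplicity of λ = -1 is 5. From dim ker(T − (-1)·I) = 3, there are exactly 3 Jordan blocks for λ = -1.
Step 2 — from the minimal polynomial, the factor (x + 1)^3 tells us the largest block for λ = -1 has size 3.
Step 3 — with total size 5, 3 blocks, and largest block 3, the block sizes (in nonincreasing order) are [3, 1, 1].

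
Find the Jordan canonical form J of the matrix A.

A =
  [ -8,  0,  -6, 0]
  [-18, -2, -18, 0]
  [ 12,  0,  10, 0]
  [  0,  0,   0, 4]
J_1(-2) ⊕ J_1(-2) ⊕ J_1(4) ⊕ J_1(4)

The characteristic polynomial is
  det(x·I − A) = x^4 - 4*x^3 - 12*x^2 + 32*x + 64 = (x - 4)^2*(x + 2)^2

Eigenvalues and multiplicities (the geometric multiplicity of λ is n − rank(A − λI), which equals the number of Jordan blocks for λ):
  λ = -2: algebraic multiplicity = 2, geometric multiplicity = 2
  λ = 4: algebraic multiplicity = 2, geometric multiplicity = 2

Determining the block sizes for each eigenvalue:
  λ = -2: gm = am = 2, so every block has size 1 → block sizes [1, 1]
  λ = 4: gm = am = 2, so every block has size 1 → block sizes [1, 1]

Assembling the blocks gives a Jordan form
J =
  [-2,  0, 0, 0]
  [ 0, -2, 0, 0]
  [ 0,  0, 4, 0]
  [ 0,  0, 0, 4]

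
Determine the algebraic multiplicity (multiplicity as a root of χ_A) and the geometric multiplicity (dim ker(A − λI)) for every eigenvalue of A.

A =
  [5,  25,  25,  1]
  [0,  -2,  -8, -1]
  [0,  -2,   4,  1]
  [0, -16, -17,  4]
λ = -4: alg = 1, geom = 1; λ = 5: alg = 3, geom = 1

Step 1 — factor the characteristic polynomial to read off the algebraic multiplicities:
  χ_A(x) = (x - 5)^3*(x + 4)

Step 2 — compute geometric multiplicities via the rank-nullity identity g(λ) = n − rank(A − λI):
  rank(A − (-4)·I) = 3, so dim ker(A − (-4)·I) = n − 3 = 1
  rank(A − (5)·I) = 3, so dim ker(A − (5)·I) = n − 3 = 1

Summary:
  λ = -4: algebraic multiplicity = 1, geometric multiplicity = 1
  λ = 5: algebraic multiplicity = 3, geometric multiplicity = 1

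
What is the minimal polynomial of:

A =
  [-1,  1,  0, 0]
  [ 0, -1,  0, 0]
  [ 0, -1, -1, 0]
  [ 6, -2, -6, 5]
x^3 - 3*x^2 - 9*x - 5

The characteristic polynomial is χ_A(x) = (x - 5)*(x + 1)^3, so the eigenvalues are known. The minimal polynomial is
  m_A(x) = Π_λ (x − λ)^{k_λ}
where k_λ is the size of the *largest* Jordan block for λ (equivalently, the smallest k with (A − λI)^k v = 0 for every generalised eigenvector v of λ).

  λ = -1: largest Jordan block has size 2, contributing (x + 1)^2
  λ = 5: largest Jordan block has size 1, contributing (x − 5)

So m_A(x) = (x - 5)*(x + 1)^2 = x^3 - 3*x^2 - 9*x - 5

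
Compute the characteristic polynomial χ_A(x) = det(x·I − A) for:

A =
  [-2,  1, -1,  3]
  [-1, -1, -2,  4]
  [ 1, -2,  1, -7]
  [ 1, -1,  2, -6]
x^4 + 8*x^3 + 24*x^2 + 32*x + 16

Expanding det(x·I − A) (e.g. by cofactor expansion or by noting that A is similar to its Jordan form J, which has the same characteristic polynomial as A) gives
  χ_A(x) = x^4 + 8*x^3 + 24*x^2 + 32*x + 16
which factors as (x + 2)^4. The eigenvalues (with algebraic multiplicities) are λ = -2 with multiplicity 4.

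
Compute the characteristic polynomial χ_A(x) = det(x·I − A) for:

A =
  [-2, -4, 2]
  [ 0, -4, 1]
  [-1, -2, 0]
x^3 + 6*x^2 + 12*x + 8

Expanding det(x·I − A) (e.g. by cofactor expansion or by noting that A is similar to its Jordan form J, which has the same characteristic polynomial as A) gives
  χ_A(x) = x^3 + 6*x^2 + 12*x + 8
which factors as (x + 2)^3. The eigenvalues (with algebraic multiplicities) are λ = -2 with multiplicity 3.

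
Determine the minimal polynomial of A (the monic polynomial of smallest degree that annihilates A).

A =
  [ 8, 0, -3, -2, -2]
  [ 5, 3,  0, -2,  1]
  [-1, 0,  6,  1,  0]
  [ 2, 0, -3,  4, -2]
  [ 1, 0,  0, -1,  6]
x^4 - 21*x^3 + 162*x^2 - 540*x + 648

The characteristic polynomial is χ_A(x) = (x - 6)^4*(x - 3), so the eigenvalues are known. The minimal polynomial is
  m_A(x) = Π_λ (x − λ)^{k_λ}
where k_λ is the size of the *largest* Jordan block for λ (equivalently, the smallest k with (A − λI)^k v = 0 for every generalised eigenvector v of λ).

  λ = 3: largest Jordan block has size 1, contributing (x − 3)
  λ = 6: largest Jordan block has size 3, contributing (x − 6)^3

So m_A(x) = (x - 6)^3*(x - 3) = x^4 - 21*x^3 + 162*x^2 - 540*x + 648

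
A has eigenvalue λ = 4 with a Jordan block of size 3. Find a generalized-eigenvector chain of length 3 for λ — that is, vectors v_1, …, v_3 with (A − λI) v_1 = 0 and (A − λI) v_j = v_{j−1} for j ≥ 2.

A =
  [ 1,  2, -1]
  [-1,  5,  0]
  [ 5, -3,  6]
A Jordan chain for λ = 4 of length 3:
v_1 = (2, 2, -2)ᵀ
v_2 = (-3, -1, 5)ᵀ
v_3 = (1, 0, 0)ᵀ

Let N = A − (4)·I. We want v_3 with N^3 v_3 = 0 but N^2 v_3 ≠ 0; then v_{j-1} := N · v_j for j = 3, …, 2.

Pick v_3 = (1, 0, 0)ᵀ.
Then v_2 = N · v_3 = (-3, -1, 5)ᵀ.
Then v_1 = N · v_2 = (2, 2, -2)ᵀ.

Sanity check: (A − (4)·I) v_1 = (0, 0, 0)ᵀ = 0. ✓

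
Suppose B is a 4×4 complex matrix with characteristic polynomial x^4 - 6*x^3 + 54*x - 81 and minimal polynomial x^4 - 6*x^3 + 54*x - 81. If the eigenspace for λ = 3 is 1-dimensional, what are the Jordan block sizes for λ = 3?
Block sizes for λ = 3: [3]

Step 1 — from the characteristic polynomial, algebraic multiplicity of λ = 3 is 3. From dim ker(B − (3)·I) = 1, there are exactly 1 Jordan blocks for λ = 3.
Step 2 — from the minimal polynomial, the factor (x − 3)^3 tells us the largest block for λ = 3 has size 3.
Step 3 — with total size 3, 1 blocks, and largest block 3, the block sizes (in nonincreasing order) are [3].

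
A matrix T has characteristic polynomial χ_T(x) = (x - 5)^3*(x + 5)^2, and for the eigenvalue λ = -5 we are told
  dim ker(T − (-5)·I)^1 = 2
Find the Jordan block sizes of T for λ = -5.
Block sizes for λ = -5: [1, 1]

From the dimensions of kernels of powers, the number of Jordan blocks of size at least j is d_j − d_{j−1} where d_j = dim ker(N^j) (with d_0 = 0). Computing the differences gives [2].
The number of blocks of size exactly k is (#blocks of size ≥ k) − (#blocks of size ≥ k + 1), so the partition is: 2 block(s) of size 1.
In nonincreasing order the block sizes are [1, 1].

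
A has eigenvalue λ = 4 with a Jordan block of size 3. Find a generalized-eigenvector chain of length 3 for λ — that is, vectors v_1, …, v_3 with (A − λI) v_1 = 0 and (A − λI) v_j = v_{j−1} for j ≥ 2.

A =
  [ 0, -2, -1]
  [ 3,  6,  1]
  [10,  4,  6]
A Jordan chain for λ = 4 of length 3:
v_1 = (0, 4, -8)ᵀ
v_2 = (-4, 3, 10)ᵀ
v_3 = (1, 0, 0)ᵀ

Let N = A − (4)·I. We want v_3 with N^3 v_3 = 0 but N^2 v_3 ≠ 0; then v_{j-1} := N · v_j for j = 3, …, 2.

Pick v_3 = (1, 0, 0)ᵀ.
Then v_2 = N · v_3 = (-4, 3, 10)ᵀ.
Then v_1 = N · v_2 = (0, 4, -8)ᵀ.

Sanity check: (A − (4)·I) v_1 = (0, 0, 0)ᵀ = 0. ✓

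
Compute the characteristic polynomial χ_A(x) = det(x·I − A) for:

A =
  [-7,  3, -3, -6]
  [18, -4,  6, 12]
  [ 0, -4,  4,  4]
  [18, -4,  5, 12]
x^4 - 5*x^3 + 6*x^2 + 4*x - 8

Expanding det(x·I − A) (e.g. by cofactor expansion or by noting that A is similar to its Jordan form J, which has the same characteristic polynomial as A) gives
  χ_A(x) = x^4 - 5*x^3 + 6*x^2 + 4*x - 8
which factors as (x - 2)^3*(x + 1). The eigenvalues (with algebraic multiplicities) are λ = -1 with multiplicity 1, λ = 2 with multiplicity 3.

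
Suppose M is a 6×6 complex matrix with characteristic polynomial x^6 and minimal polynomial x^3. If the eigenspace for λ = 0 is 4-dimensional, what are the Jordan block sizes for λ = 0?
Block sizes for λ = 0: [3, 1, 1, 1]

Step 1 — from the characteristic polynomial, algebraic multiplicity of λ = 0 is 6. From dim ker(M − (0)·I) = 4, there are exactly 4 Jordan blocks for λ = 0.
Step 2 — from the minimal polynomial, the factor (x − 0)^3 tells us the largest block for λ = 0 has size 3.
Step 3 — with total size 6, 4 blocks, and largest block 3, the block sizes (in nonincreasing order) are [3, 1, 1, 1].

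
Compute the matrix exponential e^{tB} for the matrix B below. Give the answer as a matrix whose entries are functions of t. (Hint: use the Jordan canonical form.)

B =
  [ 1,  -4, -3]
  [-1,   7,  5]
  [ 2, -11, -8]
e^{tB} =
  [-t^2/2 + t + 1, t^2/2 - 4*t, t^2/2 - 3*t]
  [t^2 - t, -t^2 + 7*t + 1, -t^2 + 5*t]
  [-3*t^2/2 + 2*t, 3*t^2/2 - 11*t, 3*t^2/2 - 8*t + 1]

Strategy: write B = P · J · P⁻¹ where J is a Jordan canonical form, so e^{tB} = P · e^{tJ} · P⁻¹, and e^{tJ} can be computed block-by-block.

B has Jordan form
J =
  [0, 1, 0]
  [0, 0, 1]
  [0, 0, 0]
(up to reordering of blocks).

Per-block formulas:
  For a 3×3 Jordan block J_3(0): exp(t · J_3(0)) = e^(0t)·(I + t·N + (t^2/2)·N^2), where N is the 3×3 nilpotent shift.

After assembling e^{tJ} and conjugating by P, we get:

e^{tB} =
  [-t^2/2 + t + 1, t^2/2 - 4*t, t^2/2 - 3*t]
  [t^2 - t, -t^2 + 7*t + 1, -t^2 + 5*t]
  [-3*t^2/2 + 2*t, 3*t^2/2 - 11*t, 3*t^2/2 - 8*t + 1]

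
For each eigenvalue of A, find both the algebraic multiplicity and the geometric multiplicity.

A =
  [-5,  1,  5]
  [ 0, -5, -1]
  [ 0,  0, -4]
λ = -5: alg = 2, geom = 1; λ = -4: alg = 1, geom = 1

Step 1 — factor the characteristic polynomial to read off the algebraic multiplicities:
  χ_A(x) = (x + 4)*(x + 5)^2

Step 2 — compute geometric multiplicities via the rank-nullity identity g(λ) = n − rank(A − λI):
  rank(A − (-5)·I) = 2, so dim ker(A − (-5)·I) = n − 2 = 1
  rank(A − (-4)·I) = 2, so dim ker(A − (-4)·I) = n − 2 = 1

Summary:
  λ = -5: algebraic multiplicity = 2, geometric multiplicity = 1
  λ = -4: algebraic multiplicity = 1, geometric multiplicity = 1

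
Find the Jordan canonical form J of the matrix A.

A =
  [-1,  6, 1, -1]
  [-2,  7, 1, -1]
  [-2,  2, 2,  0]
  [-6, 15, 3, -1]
J_1(1) ⊕ J_2(2) ⊕ J_1(2)

The characteristic polynomial is
  det(x·I − A) = x^4 - 7*x^3 + 18*x^2 - 20*x + 8 = (x - 2)^3*(x - 1)

Eigenvalues and multiplicities (the geometric multiplicity of λ is n − rank(A − λI), which equals the number of Jordan blocks for λ):
  λ = 1: algebraic multiplicity = 1, geometric multiplicity = 1
  λ = 2: algebraic multiplicity = 3, geometric multiplicity = 2

Determining the block sizes for each eigenvalue:
  λ = 1: one block (gm = 1), so the single block has size am = 1 → block sizes [1]
  λ = 2: 2 blocks summing to 3 forces exactly one block of size 2 and the rest size 1 → block sizes [2, 1]

Assembling the blocks gives a Jordan form
J =
  [1, 0, 0, 0]
  [0, 2, 1, 0]
  [0, 0, 2, 0]
  [0, 0, 0, 2]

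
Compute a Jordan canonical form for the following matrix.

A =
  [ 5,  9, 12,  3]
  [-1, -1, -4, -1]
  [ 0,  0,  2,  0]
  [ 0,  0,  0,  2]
J_2(2) ⊕ J_1(2) ⊕ J_1(2)

The characteristic polynomial is
  det(x·I − A) = x^4 - 8*x^3 + 24*x^2 - 32*x + 16 = (x - 2)^4

Eigenvalues and multiplicities (the geometric multiplicity of λ is n − rank(A − λI), which equals the number of Jordan blocks for λ):
  λ = 2: algebraic multiplicity = 4, geometric multiplicity = 3

Determining the block sizes for each eigenvalue:
  λ = 2: 3 blocks summing to 4 forces exactly one block of size 2 and the rest size 1 → block sizes [2, 1, 1]

Assembling the blocks gives a Jordan form
J =
  [2, 1, 0, 0]
  [0, 2, 0, 0]
  [0, 0, 2, 0]
  [0, 0, 0, 2]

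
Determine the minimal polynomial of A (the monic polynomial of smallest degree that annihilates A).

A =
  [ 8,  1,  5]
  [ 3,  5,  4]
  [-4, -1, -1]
x^3 - 12*x^2 + 48*x - 64

The characteristic polynomial is χ_A(x) = (x - 4)^3, so the eigenvalues are known. The minimal polynomial is
  m_A(x) = Π_λ (x − λ)^{k_λ}
where k_λ is the size of the *largest* Jordan block for λ (equivalently, the smallest k with (A − λI)^k v = 0 for every generalised eigenvector v of λ).

  λ = 4: largest Jordan block has size 3, contributing (x − 4)^3

So m_A(x) = (x - 4)^3 = x^3 - 12*x^2 + 48*x - 64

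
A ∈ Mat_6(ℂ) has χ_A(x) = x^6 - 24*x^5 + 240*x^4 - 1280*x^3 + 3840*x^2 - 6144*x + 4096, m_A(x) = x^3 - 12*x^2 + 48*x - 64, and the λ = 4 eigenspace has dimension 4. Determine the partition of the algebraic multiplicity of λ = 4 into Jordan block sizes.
Block sizes for λ = 4: [3, 1, 1, 1]

Step 1 — from the characteristic polynomial, algebraic multiplicity of λ = 4 is 6. From dim ker(A − (4)·I) = 4, there are exactly 4 Jordan blocks for λ = 4.
Step 2 — from the minimal polynomial, the factor (x − 4)^3 tells us the largest block for λ = 4 has size 3.
Step 3 — with total size 6, 4 blocks, and largest block 3, the block sizes (in nonincreasing order) are [3, 1, 1, 1].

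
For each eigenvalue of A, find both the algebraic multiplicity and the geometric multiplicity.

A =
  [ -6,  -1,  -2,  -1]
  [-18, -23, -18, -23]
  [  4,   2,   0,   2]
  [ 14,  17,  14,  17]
λ = -4: alg = 3, geom = 2; λ = 0: alg = 1, geom = 1

Step 1 — factor the characteristic polynomial to read off the algebraic multiplicities:
  χ_A(x) = x*(x + 4)^3

Step 2 — compute geometric multiplicities via the rank-nullity identity g(λ) = n − rank(A − λI):
  rank(A − (-4)·I) = 2, so dim ker(A − (-4)·I) = n − 2 = 2
  rank(A − (0)·I) = 3, so dim ker(A − (0)·I) = n − 3 = 1

Summary:
  λ = -4: algebraic multiplicity = 3, geometric multiplicity = 2
  λ = 0: algebraic multiplicity = 1, geometric multiplicity = 1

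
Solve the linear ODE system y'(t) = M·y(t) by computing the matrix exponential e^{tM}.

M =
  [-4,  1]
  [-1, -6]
e^{tM} =
  [t*exp(-5*t) + exp(-5*t), t*exp(-5*t)]
  [-t*exp(-5*t), -t*exp(-5*t) + exp(-5*t)]

Strategy: write M = P · J · P⁻¹ where J is a Jordan canonical form, so e^{tM} = P · e^{tJ} · P⁻¹, and e^{tJ} can be computed block-by-block.

M has Jordan form
J =
  [-5,  1]
  [ 0, -5]
(up to reordering of blocks).

Per-block formulas:
  For a 2×2 Jordan block J_2(-5): exp(t · J_2(-5)) = e^(-5t)·(I + t·N), where N is the 2×2 nilpotent shift.

After assembling e^{tJ} and conjugating by P, we get:

e^{tM} =
  [t*exp(-5*t) + exp(-5*t), t*exp(-5*t)]
  [-t*exp(-5*t), -t*exp(-5*t) + exp(-5*t)]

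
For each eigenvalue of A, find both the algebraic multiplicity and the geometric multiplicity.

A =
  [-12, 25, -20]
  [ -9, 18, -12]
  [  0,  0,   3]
λ = 3: alg = 3, geom = 2

Step 1 — factor the characteristic polynomial to read off the algebraic multiplicities:
  χ_A(x) = (x - 3)^3

Step 2 — compute geometric multiplicities via the rank-nullity identity g(λ) = n − rank(A − λI):
  rank(A − (3)·I) = 1, so dim ker(A − (3)·I) = n − 1 = 2

Summary:
  λ = 3: algebraic multiplicity = 3, geometric multiplicity = 2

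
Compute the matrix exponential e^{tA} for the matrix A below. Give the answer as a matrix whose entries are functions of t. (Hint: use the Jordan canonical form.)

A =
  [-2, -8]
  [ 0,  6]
e^{tA} =
  [exp(-2*t), -exp(6*t) + exp(-2*t)]
  [0, exp(6*t)]

Strategy: write A = P · J · P⁻¹ where J is a Jordan canonical form, so e^{tA} = P · e^{tJ} · P⁻¹, and e^{tJ} can be computed block-by-block.

A has Jordan form
J =
  [-2, 0]
  [ 0, 6]
(up to reordering of blocks).

Per-block formulas:
  For a 1×1 block at λ = 6: exp(t · [6]) = [e^(6t)].
  For a 1×1 block at λ = -2: exp(t · [-2]) = [e^(-2t)].

After assembling e^{tJ} and conjugating by P, we get:

e^{tA} =
  [exp(-2*t), -exp(6*t) + exp(-2*t)]
  [0, exp(6*t)]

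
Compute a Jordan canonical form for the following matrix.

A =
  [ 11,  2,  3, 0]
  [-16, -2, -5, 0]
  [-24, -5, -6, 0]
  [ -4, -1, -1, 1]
J_3(1) ⊕ J_1(1)

The characteristic polynomial is
  det(x·I − A) = x^4 - 4*x^3 + 6*x^2 - 4*x + 1 = (x - 1)^4

Eigenvalues and multiplicities (the geometric multiplicity of λ is n − rank(A − λI), which equals the number of Jordan blocks for λ):
  λ = 1: algebraic multiplicity = 4, geometric multiplicity = 2

Determining the block sizes for each eigenvalue:
  λ = 1: with am = 4 and gm = 2, the partition is not yet determined (e.g. several partitions of 4 into 2 parts exist). Let N = A − (1)·I. Computing rank(N^1) = 2, rank(N^2) = 1, rank(N^3) = 0; the number of blocks of size ≥ j is rank(N^{j−1}) − rank(N^j), giving [2, 1, 1]. So we have 1 block(s) of size 3, 1 block(s) of size 1 → block sizes [3, 1]

Assembling the blocks gives a Jordan form
J =
  [1, 1, 0, 0]
  [0, 1, 1, 0]
  [0, 0, 1, 0]
  [0, 0, 0, 1]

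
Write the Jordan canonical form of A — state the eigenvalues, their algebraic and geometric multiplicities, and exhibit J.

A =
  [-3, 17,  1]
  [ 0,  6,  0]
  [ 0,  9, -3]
J_2(-3) ⊕ J_1(6)

The characteristic polynomial is
  det(x·I − A) = x^3 - 27*x - 54 = (x - 6)*(x + 3)^2

Eigenvalues and multiplicities (the geometric multiplicity of λ is n − rank(A − λI), which equals the number of Jordan blocks for λ):
  λ = -3: algebraic multiplicity = 2, geometric multiplicity = 1
  λ = 6: algebraic multiplicity = 1, geometric multiplicity = 1

Determining the block sizes for each eigenvalue:
  λ = -3: one block (gm = 1), so the single block has size am = 2 → block sizes [2]
  λ = 6: one block (gm = 1), so the single block has size am = 1 → block sizes [1]

Assembling the blocks gives a Jordan form
J =
  [-3,  1, 0]
  [ 0, -3, 0]
  [ 0,  0, 6]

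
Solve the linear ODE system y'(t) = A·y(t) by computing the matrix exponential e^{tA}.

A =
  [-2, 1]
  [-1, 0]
e^{tA} =
  [-t*exp(-t) + exp(-t), t*exp(-t)]
  [-t*exp(-t), t*exp(-t) + exp(-t)]

Strategy: write A = P · J · P⁻¹ where J is a Jordan canonical form, so e^{tA} = P · e^{tJ} · P⁻¹, and e^{tJ} can be computed block-by-block.

A has Jordan form
J =
  [-1,  1]
  [ 0, -1]
(up to reordering of blocks).

Per-block formulas:
  For a 2×2 Jordan block J_2(-1): exp(t · J_2(-1)) = e^(-1t)·(I + t·N), where N is the 2×2 nilpotent shift.

After assembling e^{tJ} and conjugating by P, we get:

e^{tA} =
  [-t*exp(-t) + exp(-t), t*exp(-t)]
  [-t*exp(-t), t*exp(-t) + exp(-t)]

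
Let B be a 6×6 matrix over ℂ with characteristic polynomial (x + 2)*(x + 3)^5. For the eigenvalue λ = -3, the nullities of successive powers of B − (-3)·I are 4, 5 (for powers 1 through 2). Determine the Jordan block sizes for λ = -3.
Block sizes for λ = -3: [2, 1, 1, 1]

From the dimensions of kernels of powers, the number of Jordan blocks of size at least j is d_j − d_{j−1} where d_j = dim ker(N^j) (with d_0 = 0). Computing the differences gives [4, 1].
The number of blocks of size exactly k is (#blocks of size ≥ k) − (#blocks of size ≥ k + 1), so the partition is: 3 block(s) of size 1, 1 block(s) of size 2.
In nonincreasing order the block sizes are [2, 1, 1, 1].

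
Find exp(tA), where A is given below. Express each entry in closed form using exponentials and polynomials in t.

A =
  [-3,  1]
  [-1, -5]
e^{tA} =
  [t*exp(-4*t) + exp(-4*t), t*exp(-4*t)]
  [-t*exp(-4*t), -t*exp(-4*t) + exp(-4*t)]

Strategy: write A = P · J · P⁻¹ where J is a Jordan canonical form, so e^{tA} = P · e^{tJ} · P⁻¹, and e^{tJ} can be computed block-by-block.

A has Jordan form
J =
  [-4,  1]
  [ 0, -4]
(up to reordering of blocks).

Per-block formulas:
  For a 2×2 Jordan block J_2(-4): exp(t · J_2(-4)) = e^(-4t)·(I + t·N), where N is the 2×2 nilpotent shift.

After assembling e^{tJ} and conjugating by P, we get:

e^{tA} =
  [t*exp(-4*t) + exp(-4*t), t*exp(-4*t)]
  [-t*exp(-4*t), -t*exp(-4*t) + exp(-4*t)]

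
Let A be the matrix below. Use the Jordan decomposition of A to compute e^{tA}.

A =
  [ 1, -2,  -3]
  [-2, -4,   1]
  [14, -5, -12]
e^{tA} =
  [-t^2*exp(-5*t) + 6*t*exp(-5*t) + exp(-5*t), t^2*exp(-5*t)/2 - 2*t*exp(-5*t), t^2*exp(-5*t)/2 - 3*t*exp(-5*t)]
  [-2*t*exp(-5*t), t*exp(-5*t) + exp(-5*t), t*exp(-5*t)]
  [-2*t^2*exp(-5*t) + 14*t*exp(-5*t), t^2*exp(-5*t) - 5*t*exp(-5*t), t^2*exp(-5*t) - 7*t*exp(-5*t) + exp(-5*t)]

Strategy: write A = P · J · P⁻¹ where J is a Jordan canonical form, so e^{tA} = P · e^{tJ} · P⁻¹, and e^{tJ} can be computed block-by-block.

A has Jordan form
J =
  [-5,  1,  0]
  [ 0, -5,  1]
  [ 0,  0, -5]
(up to reordering of blocks).

Per-block formulas:
  For a 3×3 Jordan block J_3(-5): exp(t · J_3(-5)) = e^(-5t)·(I + t·N + (t^2/2)·N^2), where N is the 3×3 nilpotent shift.

After assembling e^{tJ} and conjugating by P, we get:

e^{tA} =
  [-t^2*exp(-5*t) + 6*t*exp(-5*t) + exp(-5*t), t^2*exp(-5*t)/2 - 2*t*exp(-5*t), t^2*exp(-5*t)/2 - 3*t*exp(-5*t)]
  [-2*t*exp(-5*t), t*exp(-5*t) + exp(-5*t), t*exp(-5*t)]
  [-2*t^2*exp(-5*t) + 14*t*exp(-5*t), t^2*exp(-5*t) - 5*t*exp(-5*t), t^2*exp(-5*t) - 7*t*exp(-5*t) + exp(-5*t)]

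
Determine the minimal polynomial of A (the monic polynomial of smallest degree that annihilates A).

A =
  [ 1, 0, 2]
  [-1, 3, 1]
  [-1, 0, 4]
x^2 - 5*x + 6

The characteristic polynomial is χ_A(x) = (x - 3)^2*(x - 2), so the eigenvalues are known. The minimal polynomial is
  m_A(x) = Π_λ (x − λ)^{k_λ}
where k_λ is the size of the *largest* Jordan block for λ (equivalently, the smallest k with (A − λI)^k v = 0 for every generalised eigenvector v of λ).

  λ = 2: largest Jordan block has size 1, contributing (x − 2)
  λ = 3: largest Jordan block has size 1, contributing (x − 3)

So m_A(x) = (x - 3)*(x - 2) = x^2 - 5*x + 6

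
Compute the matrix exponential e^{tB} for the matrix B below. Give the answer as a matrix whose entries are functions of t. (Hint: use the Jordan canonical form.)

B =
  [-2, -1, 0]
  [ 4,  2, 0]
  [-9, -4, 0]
e^{tB} =
  [1 - 2*t, -t, 0]
  [4*t, 2*t + 1, 0]
  [t^2 - 9*t, t^2/2 - 4*t, 1]

Strategy: write B = P · J · P⁻¹ where J is a Jordan canonical form, so e^{tB} = P · e^{tJ} · P⁻¹, and e^{tJ} can be computed block-by-block.

B has Jordan form
J =
  [0, 1, 0]
  [0, 0, 1]
  [0, 0, 0]
(up to reordering of blocks).

Per-block formulas:
  For a 3×3 Jordan block J_3(0): exp(t · J_3(0)) = e^(0t)·(I + t·N + (t^2/2)·N^2), where N is the 3×3 nilpotent shift.

After assembling e^{tJ} and conjugating by P, we get:

e^{tB} =
  [1 - 2*t, -t, 0]
  [4*t, 2*t + 1, 0]
  [t^2 - 9*t, t^2/2 - 4*t, 1]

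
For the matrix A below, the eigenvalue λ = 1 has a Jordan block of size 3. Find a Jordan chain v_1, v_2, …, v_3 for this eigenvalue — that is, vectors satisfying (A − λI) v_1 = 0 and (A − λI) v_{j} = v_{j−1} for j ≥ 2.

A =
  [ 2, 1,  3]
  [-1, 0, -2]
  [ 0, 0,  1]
A Jordan chain for λ = 1 of length 3:
v_1 = (1, -1, 0)ᵀ
v_2 = (3, -2, 0)ᵀ
v_3 = (0, 0, 1)ᵀ

Let N = A − (1)·I. We want v_3 with N^3 v_3 = 0 but N^2 v_3 ≠ 0; then v_{j-1} := N · v_j for j = 3, …, 2.

Pick v_3 = (0, 0, 1)ᵀ.
Then v_2 = N · v_3 = (3, -2, 0)ᵀ.
Then v_1 = N · v_2 = (1, -1, 0)ᵀ.

Sanity check: (A − (1)·I) v_1 = (0, 0, 0)ᵀ = 0. ✓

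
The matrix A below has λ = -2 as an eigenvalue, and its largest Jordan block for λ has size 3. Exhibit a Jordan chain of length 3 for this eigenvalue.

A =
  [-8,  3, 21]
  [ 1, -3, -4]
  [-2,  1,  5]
A Jordan chain for λ = -2 of length 3:
v_1 = (-3, 1, -1)ᵀ
v_2 = (-6, 1, -2)ᵀ
v_3 = (1, 0, 0)ᵀ

Let N = A − (-2)·I. We want v_3 with N^3 v_3 = 0 but N^2 v_3 ≠ 0; then v_{j-1} := N · v_j for j = 3, …, 2.

Pick v_3 = (1, 0, 0)ᵀ.
Then v_2 = N · v_3 = (-6, 1, -2)ᵀ.
Then v_1 = N · v_2 = (-3, 1, -1)ᵀ.

Sanity check: (A − (-2)·I) v_1 = (0, 0, 0)ᵀ = 0. ✓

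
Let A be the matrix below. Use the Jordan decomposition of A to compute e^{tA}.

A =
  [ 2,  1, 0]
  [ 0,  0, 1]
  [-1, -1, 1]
e^{tA} =
  [t^2*exp(t)/2 + t*exp(t) + exp(t), t*exp(t), t^2*exp(t)/2]
  [-t^2*exp(t)/2, -t*exp(t) + exp(t), -t^2*exp(t)/2 + t*exp(t)]
  [-t^2*exp(t)/2 - t*exp(t), -t*exp(t), -t^2*exp(t)/2 + exp(t)]

Strategy: write A = P · J · P⁻¹ where J is a Jordan canonical form, so e^{tA} = P · e^{tJ} · P⁻¹, and e^{tJ} can be computed block-by-block.

A has Jordan form
J =
  [1, 1, 0]
  [0, 1, 1]
  [0, 0, 1]
(up to reordering of blocks).

Per-block formulas:
  For a 3×3 Jordan block J_3(1): exp(t · J_3(1)) = e^(1t)·(I + t·N + (t^2/2)·N^2), where N is the 3×3 nilpotent shift.

After assembling e^{tJ} and conjugating by P, we get:

e^{tA} =
  [t^2*exp(t)/2 + t*exp(t) + exp(t), t*exp(t), t^2*exp(t)/2]
  [-t^2*exp(t)/2, -t*exp(t) + exp(t), -t^2*exp(t)/2 + t*exp(t)]
  [-t^2*exp(t)/2 - t*exp(t), -t*exp(t), -t^2*exp(t)/2 + exp(t)]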